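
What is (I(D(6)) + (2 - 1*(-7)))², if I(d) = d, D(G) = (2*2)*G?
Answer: 1089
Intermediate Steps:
D(G) = 4*G
(I(D(6)) + (2 - 1*(-7)))² = (4*6 + (2 - 1*(-7)))² = (24 + (2 + 7))² = (24 + 9)² = 33² = 1089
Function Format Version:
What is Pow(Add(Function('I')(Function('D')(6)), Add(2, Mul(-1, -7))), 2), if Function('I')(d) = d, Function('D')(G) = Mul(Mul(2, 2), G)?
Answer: 1089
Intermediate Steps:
Function('D')(G) = Mul(4, G)
Pow(Add(Function('I')(Function('D')(6)), Add(2, Mul(-1, -7))), 2) = Pow(Add(Mul(4, 6), Add(2, Mul(-1, -7))), 2) = Pow(Add(24, Add(2, 7)), 2) = Pow(Add(24, 9), 2) = Pow(33, 2) = 1089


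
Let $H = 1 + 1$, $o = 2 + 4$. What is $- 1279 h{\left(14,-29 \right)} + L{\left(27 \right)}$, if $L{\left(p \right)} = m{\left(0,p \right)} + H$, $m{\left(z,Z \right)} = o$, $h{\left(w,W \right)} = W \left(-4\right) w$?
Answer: $-2077088$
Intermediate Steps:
$o = 6$
$h{\left(w,W \right)} = - 4 W w$
$m{\left(z,Z \right)} = 6$
$H = 2$
$L{\left(p \right)} = 8$ ($L{\left(p \right)} = 6 + 2 = 8$)
$- 1279 h{\left(14,-29 \right)} + L{\left(27 \right)} = - 1279 \left(\left(-4\right) \left(-29\right) 14\right) + 8 = \left(-1279\right) 1624 + 8 = -2077096 + 8 = -2077088$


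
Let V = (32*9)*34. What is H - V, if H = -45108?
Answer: -54900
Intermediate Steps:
V = 9792 (V = 288*34 = 9792)
H - V = -45108 - 1*9792 = -45108 - 9792 = -54900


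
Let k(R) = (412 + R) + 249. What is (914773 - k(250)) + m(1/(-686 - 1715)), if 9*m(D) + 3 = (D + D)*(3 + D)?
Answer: 47414075834351/51883209 ≈ 9.1386e+5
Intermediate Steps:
k(R) = 661 + R
m(D) = -1/3 + 2*D*(3 + D)/9 (m(D) = -1/3 + ((D + D)*(3 + D))/9 = -1/3 + ((2*D)*(3 + D))/9 = -1/3 + (2*D*(3 + D))/9 = -1/3 + 2*D*(3 + D)/9)
(914773 - k(250)) + m(1/(-686 - 1715)) = (914773 - (661 + 250)) + (-1/3 + 2/(3*(-686 - 1715)) + 2*(1/(-686 - 1715))**2/9) = (914773 - 1*911) + (-1/3 + (2/3)/(-2401) + 2*(1/(-2401))**2/9) = (914773 - 911) + (-1/3 + (2/3)*(-1/2401) + 2*(-1/2401)**2/9) = 913862 + (-1/3 - 2/7203 + (2/9)*(1/5764801)) = 913862 + (-1/3 - 2/7203 + 2/51883209) = 913862 - 17308807/51883209 = 47414075834351/51883209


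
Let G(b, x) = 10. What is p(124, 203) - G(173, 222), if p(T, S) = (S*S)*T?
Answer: 5109906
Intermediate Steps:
p(T, S) = T*S² (p(T, S) = S²*T = T*S²)
p(124, 203) - G(173, 222) = 124*203² - 1*10 = 124*41209 - 10 = 5109916 - 10 = 5109906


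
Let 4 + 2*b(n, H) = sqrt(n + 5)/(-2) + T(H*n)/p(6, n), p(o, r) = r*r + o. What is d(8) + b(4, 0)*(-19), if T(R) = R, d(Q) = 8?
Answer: 241/4 ≈ 60.250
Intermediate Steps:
p(o, r) = o + r**2 (p(o, r) = r**2 + o = o + r**2)
b(n, H) = -2 - sqrt(5 + n)/4 + H*n/(2*(6 + n**2)) (b(n, H) = -2 + (sqrt(n + 5)/(-2) + (H*n)/(6 + n**2))/2 = -2 + (sqrt(5 + n)*(-1/2) + H*n/(6 + n**2))/2 = -2 + (-sqrt(5 + n)/2 + H*n/(6 + n**2))/2 = -2 + (-sqrt(5 + n)/4 + H*n/(2*(6 + n**2))) = -2 - sqrt(5 + n)/4 + H*n/(2*(6 + n**2)))
d(8) + b(4, 0)*(-19) = 8 + ((-(6 + 4**2)*(8 + sqrt(5 + 4)) + 2*0*4)/(4*(6 + 4**2)))*(-19) = 8 + ((-(6 + 16)*(8 + sqrt(9)) + 0)/(4*(6 + 16)))*(-19) = 8 + ((1/4)*(-1*22*(8 + 3) + 0)/22)*(-19) = 8 + ((1/4)*(1/22)*(-1*22*11 + 0))*(-19) = 8 + ((1/4)*(1/22)*(-242 + 0))*(-19) = 8 + ((1/4)*(1/22)*(-242))*(-19) = 8 - 11/4*(-19) = 8 + 209/4 = 241/4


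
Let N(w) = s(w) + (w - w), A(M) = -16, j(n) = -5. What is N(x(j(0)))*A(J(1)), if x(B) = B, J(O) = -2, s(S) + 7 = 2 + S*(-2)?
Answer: -80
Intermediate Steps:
s(S) = -5 - 2*S (s(S) = -7 + (2 + S*(-2)) = -7 + (2 - 2*S) = -5 - 2*S)
N(w) = -5 - 2*w (N(w) = (-5 - 2*w) + (w - w) = (-5 - 2*w) + 0 = -5 - 2*w)
N(x(j(0)))*A(J(1)) = (-5 - 2*(-5))*(-16) = (-5 + 10)*(-16) = 5*(-16) = -80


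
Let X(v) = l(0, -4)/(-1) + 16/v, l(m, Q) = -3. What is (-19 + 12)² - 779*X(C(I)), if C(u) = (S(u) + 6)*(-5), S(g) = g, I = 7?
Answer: -136256/65 ≈ -2096.2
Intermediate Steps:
C(u) = -30 - 5*u (C(u) = (u + 6)*(-5) = (6 + u)*(-5) = -30 - 5*u)
X(v) = 3 + 16/v (X(v) = -3/(-1) + 16/v = -3*(-1) + 16/v = 3 + 16/v)
(-19 + 12)² - 779*X(C(I)) = (-19 + 12)² - 779*(3 + 16/(-30 - 5*7)) = (-7)² - 779*(3 + 16/(-30 - 35)) = 49 - 779*(3 + 16/(-65)) = 49 - 779*(3 + 16*(-1/65)) = 49 - 779*(3 - 16/65) = 49 - 779*179/65 = 49 - 139441/65 = -136256/65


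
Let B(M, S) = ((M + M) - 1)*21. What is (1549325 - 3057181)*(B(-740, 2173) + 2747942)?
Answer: -4096605002896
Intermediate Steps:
B(M, S) = -21 + 42*M (B(M, S) = (2*M - 1)*21 = (-1 + 2*M)*21 = -21 + 42*M)
(1549325 - 3057181)*(B(-740, 2173) + 2747942) = (1549325 - 3057181)*((-21 + 42*(-740)) + 2747942) = -1507856*((-21 - 31080) + 2747942) = -1507856*(-31101 + 2747942) = -1507856*2716841 = -4096605002896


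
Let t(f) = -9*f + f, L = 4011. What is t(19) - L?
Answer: -4163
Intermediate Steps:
t(f) = -8*f
t(19) - L = -8*19 - 1*4011 = -152 - 4011 = -4163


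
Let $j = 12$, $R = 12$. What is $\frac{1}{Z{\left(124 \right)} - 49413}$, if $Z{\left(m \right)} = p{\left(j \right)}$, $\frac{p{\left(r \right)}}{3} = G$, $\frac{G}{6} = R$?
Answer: $- \frac{1}{49197} \approx -2.0326 \cdot 10^{-5}$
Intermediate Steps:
$G = 72$ ($G = 6 \cdot 12 = 72$)
$p{\left(r \right)} = 216$ ($p{\left(r \right)} = 3 \cdot 72 = 216$)
$Z{\left(m \right)} = 216$
$\frac{1}{Z{\left(124 \right)} - 49413} = \frac{1}{216 - 49413} = \frac{1}{-49197} = - \frac{1}{49197}$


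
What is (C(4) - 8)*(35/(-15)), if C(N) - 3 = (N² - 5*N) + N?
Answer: 35/3 ≈ 11.667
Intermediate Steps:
C(N) = 3 + N² - 4*N (C(N) = 3 + ((N² - 5*N) + N) = 3 + (N² - 4*N) = 3 + N² - 4*N)
(C(4) - 8)*(35/(-15)) = ((3 + 4² - 4*4) - 8)*(35/(-15)) = ((3 + 16 - 16) - 8)*(35*(-1/15)) = (3 - 8)*(-7/3) = -5*(-7/3) = 35/3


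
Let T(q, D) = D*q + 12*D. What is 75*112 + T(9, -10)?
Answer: 8190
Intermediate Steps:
T(q, D) = 12*D + D*q
75*112 + T(9, -10) = 75*112 - 10*(12 + 9) = 8400 - 10*21 = 8400 - 210 = 8190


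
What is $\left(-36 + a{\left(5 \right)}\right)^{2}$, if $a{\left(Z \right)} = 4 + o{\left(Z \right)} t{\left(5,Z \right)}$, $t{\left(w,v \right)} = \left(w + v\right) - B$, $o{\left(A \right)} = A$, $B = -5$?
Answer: $1849$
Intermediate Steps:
$t{\left(w,v \right)} = 5 + v + w$ ($t{\left(w,v \right)} = \left(w + v\right) - -5 = \left(v + w\right) + 5 = 5 + v + w$)
$a{\left(Z \right)} = 4 + Z \left(10 + Z\right)$ ($a{\left(Z \right)} = 4 + Z \left(5 + Z + 5\right) = 4 + Z \left(10 + Z\right)$)
$\left(-36 + a{\left(5 \right)}\right)^{2} = \left(-36 + \left(4 + 5 \left(10 + 5\right)\right)\right)^{2} = \left(-36 + \left(4 + 5 \cdot 15\right)\right)^{2} = \left(-36 + \left(4 + 75\right)\right)^{2} = \left(-36 + 79\right)^{2} = 43^{2} = 1849$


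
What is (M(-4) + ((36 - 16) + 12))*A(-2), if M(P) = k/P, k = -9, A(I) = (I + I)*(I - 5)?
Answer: 959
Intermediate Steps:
A(I) = 2*I*(-5 + I) (A(I) = (2*I)*(-5 + I) = 2*I*(-5 + I))
M(P) = -9/P
(M(-4) + ((36 - 16) + 12))*A(-2) = (-9/(-4) + ((36 - 16) + 12))*(2*(-2)*(-5 - 2)) = (-9*(-¼) + (20 + 12))*(2*(-2)*(-7)) = (9/4 + 32)*28 = (137/4)*28 = 959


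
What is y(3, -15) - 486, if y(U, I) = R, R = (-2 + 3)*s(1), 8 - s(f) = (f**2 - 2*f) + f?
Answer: -478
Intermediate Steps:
s(f) = 8 + f - f**2 (s(f) = 8 - ((f**2 - 2*f) + f) = 8 - (f**2 - f) = 8 + (f - f**2) = 8 + f - f**2)
R = 8 (R = (-2 + 3)*(8 + 1 - 1*1**2) = 1*(8 + 1 - 1*1) = 1*(8 + 1 - 1) = 1*8 = 8)
y(U, I) = 8
y(3, -15) - 486 = 8 - 486 = -478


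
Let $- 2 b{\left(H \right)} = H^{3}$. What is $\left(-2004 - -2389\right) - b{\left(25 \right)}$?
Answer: $\frac{16395}{2} \approx 8197.5$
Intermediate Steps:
$b{\left(H \right)} = - \frac{H^{3}}{2}$
$\left(-2004 - -2389\right) - b{\left(25 \right)} = \left(-2004 - -2389\right) - - \frac{25^{3}}{2} = \left(-2004 + 2389\right) - \left(- \frac{1}{2}\right) 15625 = 385 - - \frac{15625}{2} = 385 + \frac{15625}{2} = \frac{16395}{2}$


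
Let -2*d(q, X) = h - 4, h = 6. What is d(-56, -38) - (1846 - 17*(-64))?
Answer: -2935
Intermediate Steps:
d(q, X) = -1 (d(q, X) = -(6 - 4)/2 = -½*2 = -1)
d(-56, -38) - (1846 - 17*(-64)) = -1 - (1846 - 17*(-64)) = -1 - (1846 + 1088) = -1 - 1*2934 = -1 - 2934 = -2935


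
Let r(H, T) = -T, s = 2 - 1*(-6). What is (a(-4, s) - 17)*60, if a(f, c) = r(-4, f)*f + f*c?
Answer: -3900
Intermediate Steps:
s = 8 (s = 2 + 6 = 8)
a(f, c) = -f**2 + c*f (a(f, c) = (-f)*f + f*c = -f**2 + c*f)
(a(-4, s) - 17)*60 = (-4*(8 - 1*(-4)) - 17)*60 = (-4*(8 + 4) - 17)*60 = (-4*12 - 17)*60 = (-48 - 17)*60 = -65*60 = -3900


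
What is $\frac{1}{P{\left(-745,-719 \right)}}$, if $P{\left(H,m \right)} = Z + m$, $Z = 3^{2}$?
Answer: $- \frac{1}{710} \approx -0.0014085$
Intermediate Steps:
$Z = 9$
$P{\left(H,m \right)} = 9 + m$
$\frac{1}{P{\left(-745,-719 \right)}} = \frac{1}{9 - 719} = \frac{1}{-710} = - \frac{1}{710}$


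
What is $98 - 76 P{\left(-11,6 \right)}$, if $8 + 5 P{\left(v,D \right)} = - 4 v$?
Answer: $- \frac{2246}{5} \approx -449.2$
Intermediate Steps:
$P{\left(v,D \right)} = - \frac{8}{5} - \frac{4 v}{5}$ ($P{\left(v,D \right)} = - \frac{8}{5} + \frac{\left(-4\right) v}{5} = - \frac{8}{5} - \frac{4 v}{5}$)
$98 - 76 P{\left(-11,6 \right)} = 98 - 76 \left(- \frac{8}{5} - - \frac{44}{5}\right) = 98 - 76 \left(- \frac{8}{5} + \frac{44}{5}\right) = 98 - \frac{2736}{5} = - \frac{2246}{5}$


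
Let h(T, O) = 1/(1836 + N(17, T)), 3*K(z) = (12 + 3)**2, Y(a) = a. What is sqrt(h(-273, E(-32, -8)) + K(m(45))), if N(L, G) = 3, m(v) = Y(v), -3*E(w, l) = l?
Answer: sqrt(253645914)/1839 ≈ 8.6603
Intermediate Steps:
E(w, l) = -l/3
m(v) = v
K(z) = 75 (K(z) = (12 + 3)**2/3 = (1/3)*15**2 = (1/3)*225 = 75)
h(T, O) = 1/1839 (h(T, O) = 1/(1836 + 3) = 1/1839)
sqrt(h(-273, E(-32, -8)) + K(m(45))) = sqrt(1/1839 + 75) = sqrt(137926/1839) = sqrt(253645914)/1839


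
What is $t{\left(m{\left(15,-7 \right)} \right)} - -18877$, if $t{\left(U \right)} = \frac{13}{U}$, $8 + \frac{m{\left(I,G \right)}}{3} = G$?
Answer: $\frac{849452}{45} \approx 18877.0$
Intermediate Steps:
$m{\left(I,G \right)} = -24 + 3 G$
$t{\left(m{\left(15,-7 \right)} \right)} - -18877 = \frac{13}{-24 + 3 \left(-7\right)} - -18877 = \frac{13}{-24 - 21} + 18877 = \frac{13}{-45} + 18877 = 13 \left(- \frac{1}{45}\right) + 18877 = - \frac{13}{45} + 18877 = \frac{849452}{45}$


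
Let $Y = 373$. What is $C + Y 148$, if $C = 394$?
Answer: $55598$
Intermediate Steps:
$C + Y 148 = 394 + 373 \cdot 148 = 394 + 55204 = 55598$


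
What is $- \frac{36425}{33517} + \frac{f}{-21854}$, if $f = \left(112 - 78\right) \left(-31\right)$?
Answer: $- \frac{380352516}{366240259} \approx -1.0385$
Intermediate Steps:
$f = -1054$ ($f = 34 \left(-31\right) = -1054$)
$- \frac{36425}{33517} + \frac{f}{-21854} = - \frac{36425}{33517} - \frac{1054}{-21854} = \left(-36425\right) \frac{1}{33517} - - \frac{527}{10927} = - \frac{36425}{33517} + \frac{527}{10927} = - \frac{380352516}{366240259}$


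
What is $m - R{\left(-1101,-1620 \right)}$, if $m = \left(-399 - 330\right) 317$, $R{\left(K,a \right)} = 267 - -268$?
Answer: $-231628$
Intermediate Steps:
$R{\left(K,a \right)} = 535$ ($R{\left(K,a \right)} = 267 + 268 = 535$)
$m = -231093$ ($m = \left(-729\right) 317 = -231093$)
$m - R{\left(-1101,-1620 \right)} = -231093 - 535 = -231628$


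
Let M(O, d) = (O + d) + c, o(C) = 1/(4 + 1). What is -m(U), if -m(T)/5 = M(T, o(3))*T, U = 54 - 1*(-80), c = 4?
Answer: 92594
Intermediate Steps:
o(C) = 1/5
M(O, d) = 4 + O + d (M(O, d) = (O + d) + 4 = 4 + O + d)
U = 134 (U = 54 + 80 = 134)
m(T) = -5*T*(21/5 + T) (m(T) = -5*(4 + T + 1/5)*T = -5*(21/5 + T)*T = -5*T*(21/5 + T))
-m(U) = -(-1)*134*(21 + 5*134) = -(-1)*134*(21 + 670) = -(-1)*134*691 = -1*(-92594) = 92594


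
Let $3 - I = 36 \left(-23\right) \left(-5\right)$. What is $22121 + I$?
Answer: $17984$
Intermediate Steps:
$I = -4137$ ($I = 3 - 36 \left(-23\right) \left(-5\right) = 3 - \left(-828\right) \left(-5\right) = 3 - 4140 = -4137$)
$22121 + I = 22121 - 4137 = 17984$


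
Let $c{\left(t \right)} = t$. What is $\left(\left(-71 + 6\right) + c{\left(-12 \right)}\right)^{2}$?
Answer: $5929$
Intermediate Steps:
$\left(\left(-71 + 6\right) + c{\left(-12 \right)}\right)^{2} = \left(\left(-71 + 6\right) - 12\right)^{2} = \left(-65 - 12\right)^{2} = \left(-77\right)^{2} = 5929$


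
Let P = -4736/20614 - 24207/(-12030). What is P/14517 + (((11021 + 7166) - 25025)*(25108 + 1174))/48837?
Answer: -35943450294877365343/9767451167990010 ≈ -3679.9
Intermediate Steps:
P = 73671503/41331070 (P = -4736*1/20614 - 24207*(-1/12030) = -2368/10307 + 8069/4010 = 73671503/41331070 ≈ 1.7825)
P/14517 + (((11021 + 7166) - 25025)*(25108 + 1174))/48837 = (73671503/41331070)/14517 + (((11021 + 7166) - 25025)*(25108 + 1174))/48837 = (73671503/41331070)*(1/14517) + ((18187 - 25025)*26282)*(1/48837) = 73671503/600003143190 - 6838*26282*(1/48837) = 73671503/600003143190 - 179716316*1/48837 = 73671503/600003143190 - 179716316/48837 = -35943450294877365343/9767451167990010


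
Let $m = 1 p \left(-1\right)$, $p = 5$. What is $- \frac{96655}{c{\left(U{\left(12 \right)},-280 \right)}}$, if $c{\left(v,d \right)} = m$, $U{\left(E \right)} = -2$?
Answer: $19331$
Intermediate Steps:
$m = -5$ ($m = 1 \cdot 5 \left(-1\right) = 5 \left(-1\right) = -5$)
$c{\left(v,d \right)} = -5$
$- \frac{96655}{c{\left(U{\left(12 \right)},-280 \right)}} = - \frac{96655}{-5} = \left(-96655\right) \left(- \frac{1}{5}\right) = 19331$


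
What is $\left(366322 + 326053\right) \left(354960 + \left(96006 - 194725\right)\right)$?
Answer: $177414862375$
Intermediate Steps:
$\left(366322 + 326053\right) \left(354960 + \left(96006 - 194725\right)\right) = 692375 \left(354960 - 98719\right) = 692375 \cdot 256241 = 177414862375$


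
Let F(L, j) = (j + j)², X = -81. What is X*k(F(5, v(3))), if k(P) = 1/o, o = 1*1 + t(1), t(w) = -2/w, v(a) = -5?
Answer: 81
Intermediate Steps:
F(L, j) = 4*j² (F(L, j) = (2*j)² = 4*j²)
o = -1 (o = 1*1 - 2/1 = 1 - 2*1 = 1 - 2 = -1)
k(P) = -1 (k(P) = 1/(-1) = -1)
X*k(F(5, v(3))) = -81*(-1) = 81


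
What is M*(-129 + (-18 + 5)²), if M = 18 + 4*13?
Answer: 2800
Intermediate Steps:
M = 70 (M = 18 + 52 = 70)
M*(-129 + (-18 + 5)²) = 70*(-129 + (-18 + 5)²) = 70*(-129 + (-13)²) = 70*(-129 + 169) = 70*40 = 2800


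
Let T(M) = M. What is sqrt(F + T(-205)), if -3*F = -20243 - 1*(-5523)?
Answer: sqrt(42315)/3 ≈ 68.569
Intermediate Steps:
F = 14720/3 (F = -(-20243 - 1*(-5523))/3 = -(-20243 + 5523)/3 = -1/3*(-14720) = 14720/3 ≈ 4906.7)
sqrt(F + T(-205)) = sqrt(14720/3 - 205) = sqrt(14105/3) = sqrt(42315)/3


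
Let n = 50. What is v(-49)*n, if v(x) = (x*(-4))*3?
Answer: 29400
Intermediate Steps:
v(x) = -12*x (v(x) = -4*x*3 = -12*x)
v(-49)*n = -12*(-49)*50 = 588*50 = 29400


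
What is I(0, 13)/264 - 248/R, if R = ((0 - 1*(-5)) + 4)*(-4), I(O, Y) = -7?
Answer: 5435/792 ≈ 6.8624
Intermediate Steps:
R = -36 (R = ((0 + 5) + 4)*(-4) = (5 + 4)*(-4) = 9*(-4) = -36)
I(0, 13)/264 - 248/R = -7/264 - 248/(-36) = -7*1/264 - 248*(-1/36) = -7/264 + 62/9 = 5435/792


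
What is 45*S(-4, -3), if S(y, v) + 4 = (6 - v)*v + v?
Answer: -1530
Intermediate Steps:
S(y, v) = -4 + v + v*(6 - v) (S(y, v) = -4 + ((6 - v)*v + v) = -4 + (v*(6 - v) + v) = -4 + (v + v*(6 - v)) = -4 + v + v*(6 - v))
45*S(-4, -3) = 45*(-4 - 1*(-3)**2 + 7*(-3)) = 45*(-4 - 1*9 - 21) = 45*(-4 - 9 - 21) = 45*(-34) = -1530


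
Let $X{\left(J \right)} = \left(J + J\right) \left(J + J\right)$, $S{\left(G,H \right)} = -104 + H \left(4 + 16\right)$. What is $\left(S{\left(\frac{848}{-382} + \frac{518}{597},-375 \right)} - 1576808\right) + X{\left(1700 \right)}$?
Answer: $9975588$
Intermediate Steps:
$S{\left(G,H \right)} = -104 + 20 H$ ($S{\left(G,H \right)} = -104 + H 20 = -104 + 20 H$)
$X{\left(J \right)} = 4 J^{2}$ ($X{\left(J \right)} = 2 J 2 J = 4 J^{2}$)
$\left(S{\left(\frac{848}{-382} + \frac{518}{597},-375 \right)} - 1576808\right) + X{\left(1700 \right)} = \left(\left(-104 + 20 \left(-375\right)\right) - 1576808\right) + 4 \cdot 1700^{2} = \left(\left(-104 - 7500\right) - 1576808\right) + 4 \cdot 2890000 = \left(-7604 - 1576808\right) + 11560000 = -1584412 + 11560000 = 9975588$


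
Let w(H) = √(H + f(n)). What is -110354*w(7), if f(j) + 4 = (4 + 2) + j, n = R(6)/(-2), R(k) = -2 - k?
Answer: -110354*√13 ≈ -3.9789e+5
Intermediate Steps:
n = 4 (n = (-2 - 1*6)/(-2) = (-2 - 6)*(-½) = -8*(-½) = 4)
f(j) = 2 + j (f(j) = -4 + ((4 + 2) + j) = -4 + (6 + j) = 2 + j)
w(H) = √(6 + H) (w(H) = √(H + (2 + 4)) = √(H + 6) = √(6 + H))
-110354*w(7) = -110354*√(6 + 7) = -110354*√13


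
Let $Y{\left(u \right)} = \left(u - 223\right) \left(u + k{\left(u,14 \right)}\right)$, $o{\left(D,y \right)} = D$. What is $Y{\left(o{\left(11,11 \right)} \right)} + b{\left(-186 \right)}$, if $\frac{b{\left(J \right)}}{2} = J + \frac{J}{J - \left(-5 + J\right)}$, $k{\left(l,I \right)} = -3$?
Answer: $- \frac{10712}{5} \approx -2142.4$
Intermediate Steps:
$Y{\left(u \right)} = \left(-223 + u\right) \left(-3 + u\right)$ ($Y{\left(u \right)} = \left(u - 223\right) \left(u - 3\right) = \left(-223 + u\right) \left(-3 + u\right)$)
$b{\left(J \right)} = \frac{12 J}{5}$ ($b{\left(J \right)} = 2 \left(J + \frac{J}{J - \left(-5 + J\right)}\right) = 2 \left(J + \frac{J}{5}\right) = 2 \frac{6 J}{5} = \frac{12 J}{5}$)
$Y{\left(o{\left(11,11 \right)} \right)} + b{\left(-186 \right)} = \left(669 + 11^{2} - 2486\right) + \frac{12}{5} \left(-186\right) = \left(669 + 121 - 2486\right) - \frac{2232}{5} = -1696 - \frac{2232}{5} = - \frac{10712}{5}$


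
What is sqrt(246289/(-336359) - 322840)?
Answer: I*sqrt(36525353593783791)/336359 ≈ 568.19*I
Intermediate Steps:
sqrt(246289/(-336359) - 322840) = sqrt(246289*(-1/336359) - 322840) = sqrt(-246289/336359 - 322840) = sqrt(-108590385849/336359) = I*sqrt(36525353593783791)/336359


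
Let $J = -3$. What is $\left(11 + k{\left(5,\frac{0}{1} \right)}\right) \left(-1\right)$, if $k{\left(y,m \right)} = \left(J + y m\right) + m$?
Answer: $-8$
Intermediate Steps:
$k{\left(y,m \right)} = -3 + m + m y$ ($k{\left(y,m \right)} = \left(-3 + y m\right) + m = \left(-3 + m y\right) + m = -3 + m + m y$)
$\left(11 + k{\left(5,\frac{0}{1} \right)}\right) \left(-1\right) = \left(11 + \left(-3 + \frac{0}{1} + \frac{0}{1} \cdot 5\right)\right) \left(-1\right) = \left(11 + \left(-3 + 0 \cdot 1 + 0 \cdot 1 \cdot 5\right)\right) \left(-1\right) = \left(11 + \left(-3 + 0 + 0 \cdot 5\right)\right) \left(-1\right) = \left(11 + \left(-3 + 0 + 0\right)\right) \left(-1\right) = \left(11 - 3\right) \left(-1\right) = 8 \left(-1\right) = -8$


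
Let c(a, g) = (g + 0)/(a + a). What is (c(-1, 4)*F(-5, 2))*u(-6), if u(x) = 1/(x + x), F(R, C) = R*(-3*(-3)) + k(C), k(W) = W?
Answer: -43/6 ≈ -7.1667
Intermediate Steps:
c(a, g) = g/(2*a) (c(a, g) = g/((2*a)) = g*(1/(2*a)) = g/(2*a))
F(R, C) = C + 9*R (F(R, C) = R*(-3*(-3)) + C = R*9 + C = 9*R + C = C + 9*R)
u(x) = 1/(2*x)
(c(-1, 4)*F(-5, 2))*u(-6) = (((½)*4/(-1))*(2 + 9*(-5)))*((½)/(-6)) = (((½)*4*(-1))*(2 - 45))*((½)*(-⅙)) = -2*(-43)*(-1/12) = 86*(-1/12) = -43/6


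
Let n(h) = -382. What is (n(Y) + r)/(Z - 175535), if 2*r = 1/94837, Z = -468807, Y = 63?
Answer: 72455467/122214924508 ≈ 0.00059285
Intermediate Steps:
r = 1/189674 (r = (½)/94837 = (½)*(1/94837) = 1/189674 ≈ 5.2722e-6)
(n(Y) + r)/(Z - 175535) = (-382 + 1/189674)/(-468807 - 175535) = -72455467/189674/(-644342) = -72455467/189674*(-1/644342) = 72455467/122214924508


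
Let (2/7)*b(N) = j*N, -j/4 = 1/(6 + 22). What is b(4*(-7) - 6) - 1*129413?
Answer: -129396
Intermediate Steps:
j = -⅐ (j = -4/(6 + 22) = -4/28 = -4*1/28 = -⅐ ≈ -0.14286)
b(N) = -N/2 (b(N) = 7*(-N/7)/2 = -N/2)
b(4*(-7) - 6) - 1*129413 = -(4*(-7) - 6)/2 - 1*129413 = -(-28 - 6)/2 - 129413 = -½*(-34) - 129413 = 17 - 129413 = -129396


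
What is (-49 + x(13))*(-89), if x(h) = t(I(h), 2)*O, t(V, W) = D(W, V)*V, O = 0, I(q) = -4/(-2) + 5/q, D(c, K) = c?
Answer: 4361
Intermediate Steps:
I(q) = 2 + 5/q (I(q) = -4*(-1/2) + 5/q = 2 + 5/q)
t(V, W) = V*W (t(V, W) = W*V = V*W)
x(h) = 0 (x(h) = ((2 + 5/h)*2)*0 = (4 + 10/h)*0 = 0)
(-49 + x(13))*(-89) = (-49 + 0)*(-89) = -49*(-89) = 4361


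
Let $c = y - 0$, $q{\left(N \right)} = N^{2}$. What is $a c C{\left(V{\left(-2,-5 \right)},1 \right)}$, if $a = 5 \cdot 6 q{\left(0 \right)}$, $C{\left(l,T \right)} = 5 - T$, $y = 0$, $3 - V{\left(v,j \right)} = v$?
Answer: $0$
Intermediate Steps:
$V{\left(v,j \right)} = 3 - v$
$c = 0$ ($c = 0 - 0 = 0 + 0 = 0$)
$a = 0$ ($a = 5 \cdot 6 \cdot 0^{2} = 30 \cdot 0 = 0$)
$a c C{\left(V{\left(-2,-5 \right)},1 \right)} = 0 \cdot 0 \left(5 - 1\right) = 0 \left(5 - 1\right) = 0 \cdot 4 = 0$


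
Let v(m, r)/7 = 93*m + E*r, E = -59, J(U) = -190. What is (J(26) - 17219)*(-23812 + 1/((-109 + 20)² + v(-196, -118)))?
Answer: 9802700880679/23647 ≈ 4.1454e+8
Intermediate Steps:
v(m, r) = -413*r + 651*m (v(m, r) = 7*(93*m - 59*r) = 7*(-59*r + 93*m) = -413*r + 651*m)
(J(26) - 17219)*(-23812 + 1/((-109 + 20)² + v(-196, -118))) = (-190 - 17219)*(-23812 + 1/((-109 + 20)² + (-413*(-118) + 651*(-196)))) = -17409*(-23812 + 1/((-89)² + (48734 - 127596))) = -17409*(-23812 + 1/(7921 - 78862)) = -17409*(-23812 + 1/(-70941)) = -17409*(-23812 - 1/70941) = -17409*(-1689247093/70941) = 9802700880679/23647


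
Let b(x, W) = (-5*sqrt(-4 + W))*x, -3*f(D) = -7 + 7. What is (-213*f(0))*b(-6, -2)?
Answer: 0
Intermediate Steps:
f(D) = 0 (f(D) = -(-7 + 7)/3 = -1/3*0 = 0)
b(x, W) = -5*x*sqrt(-4 + W)
(-213*f(0))*b(-6, -2) = (-213*0)*(-5*(-6)*sqrt(-4 - 2)) = 0*(-5*(-6)*sqrt(-6)) = 0*(-5*(-6)*I*sqrt(6)) = 0*(30*I*sqrt(6)) = 0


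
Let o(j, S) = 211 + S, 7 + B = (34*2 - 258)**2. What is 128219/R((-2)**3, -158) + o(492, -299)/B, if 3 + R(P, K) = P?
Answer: -4627809335/397023 ≈ -11656.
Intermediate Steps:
R(P, K) = -3 + P
B = 36093 (B = -7 + (34*2 - 258)**2 = -7 + (68 - 258)**2 = -7 + (-190)**2 = -7 + 36100 = 36093)
128219/R((-2)**3, -158) + o(492, -299)/B = 128219/(-3 + (-2)**3) + (211 - 299)/36093 = 128219/(-3 - 8) - 88*1/36093 = 128219/(-11) - 88/36093 = 128219*(-1/11) - 88/36093 = -128219/11 - 88/36093 = -4627809335/397023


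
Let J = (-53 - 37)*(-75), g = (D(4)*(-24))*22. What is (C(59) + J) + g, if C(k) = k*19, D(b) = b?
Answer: 5759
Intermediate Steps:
C(k) = 19*k
g = -2112 (g = (4*(-24))*22 = -96*22 = -2112)
J = 6750 (J = -90*(-75) = 6750)
(C(59) + J) + g = (19*59 + 6750) - 2112 = (1121 + 6750) - 2112 = 7871 - 2112 = 5759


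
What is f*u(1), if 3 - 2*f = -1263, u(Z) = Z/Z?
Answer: 633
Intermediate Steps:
u(Z) = 1
f = 633 (f = 3/2 - ½*(-1263) = 3/2 + 1263/2 = 633)
f*u(1) = 633*1 = 633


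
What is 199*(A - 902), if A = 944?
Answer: 8358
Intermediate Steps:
199*(A - 902) = 199*(944 - 902) = 199*42 = 8358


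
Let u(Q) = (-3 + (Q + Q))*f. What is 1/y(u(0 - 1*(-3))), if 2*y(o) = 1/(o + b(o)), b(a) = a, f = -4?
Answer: -48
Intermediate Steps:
u(Q) = 12 - 8*Q (u(Q) = (-3 + (Q + Q))*(-4) = (-3 + 2*Q)*(-4) = 12 - 8*Q)
y(o) = 1/(4*o) (y(o) = 1/(2*(o + o)) = 1/(2*((2*o))) = (1/(2*o))/2 = 1/(4*o))
1/y(u(0 - 1*(-3))) = 1/(1/(4*(12 - 8*(0 - 1*(-3))))) = 1/(1/(4*(12 - 8*(0 + 3)))) = 1/(1/(4*(12 - 8*3))) = 1/(1/(4*(12 - 24))) = 1/((1/4)/(-12)) = 1/((1/4)*(-1/12)) = 1/(-1/48) = -48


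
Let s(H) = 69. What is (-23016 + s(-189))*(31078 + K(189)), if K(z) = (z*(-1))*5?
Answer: -691461951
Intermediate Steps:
K(z) = -5*z (K(z) = -z*5 = -5*z)
(-23016 + s(-189))*(31078 + K(189)) = (-23016 + 69)*(31078 - 5*189) = -22947*(31078 - 945) = -22947*30133 = -691461951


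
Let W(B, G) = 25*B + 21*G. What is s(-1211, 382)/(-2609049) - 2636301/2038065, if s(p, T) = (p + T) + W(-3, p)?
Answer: -2274855348658/1772470483395 ≈ -1.2834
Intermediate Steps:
W(B, G) = 21*G + 25*B
s(p, T) = -75 + T + 22*p (s(p, T) = (p + T) + (21*p + 25*(-3)) = (T + p) + (21*p - 75) = (T + p) + (-75 + 21*p) = -75 + T + 22*p)
s(-1211, 382)/(-2609049) - 2636301/2038065 = (-75 + 382 + 22*(-1211))/(-2609049) - 2636301/2038065 = (-75 + 382 - 26642)*(-1/2609049) - 2636301*1/2038065 = -26335*(-1/2609049) - 878767/679355 = 26335/2609049 - 878767/679355 = -2274855348658/1772470483395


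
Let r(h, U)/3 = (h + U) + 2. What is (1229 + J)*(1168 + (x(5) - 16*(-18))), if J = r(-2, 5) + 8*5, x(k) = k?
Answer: 1875924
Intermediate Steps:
r(h, U) = 6 + 3*U + 3*h (r(h, U) = 3*((h + U) + 2) = 3*((U + h) + 2) = 3*(2 + U + h) = 6 + 3*U + 3*h)
J = 55 (J = (6 + 3*5 + 3*(-2)) + 8*5 = (6 + 15 - 6) + 40 = 15 + 40 = 55)
(1229 + J)*(1168 + (x(5) - 16*(-18))) = (1229 + 55)*(1168 + (5 - 16*(-18))) = 1284*(1168 + (5 + 288)) = 1284*(1168 + 293) = 1284*1461 = 1875924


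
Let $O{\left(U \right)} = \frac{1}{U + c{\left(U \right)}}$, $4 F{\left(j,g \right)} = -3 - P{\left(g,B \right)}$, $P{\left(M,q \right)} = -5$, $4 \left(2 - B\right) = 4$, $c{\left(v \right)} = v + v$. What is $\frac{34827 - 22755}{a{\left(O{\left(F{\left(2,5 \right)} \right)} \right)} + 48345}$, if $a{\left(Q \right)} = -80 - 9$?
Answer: $\frac{1509}{6032} \approx 0.25017$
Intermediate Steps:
$c{\left(v \right)} = 2 v$
$B = 1$ ($B = 2 - 1 = 1$)
$F{\left(j,g \right)} = \frac{1}{2}$ ($F{\left(j,g \right)} = \frac{-3 - -5}{4} = \frac{-3 + 5}{4} = \frac{1}{4} \cdot 2 = \frac{1}{2}$)
$O{\left(U \right)} = \frac{1}{3 U}$ ($O{\left(U \right)} = \frac{1}{U + 2 U} = \frac{1}{3 U}$)
$a{\left(Q \right)} = -89$ ($a{\left(Q \right)} = -80 - 9 = -89$)
$\frac{34827 - 22755}{a{\left(O{\left(F{\left(2,5 \right)} \right)} \right)} + 48345} = \frac{34827 - 22755}{-89 + 48345} = \frac{12072}{48256} = 12072 \cdot \frac{1}{48256} = \frac{1509}{6032}$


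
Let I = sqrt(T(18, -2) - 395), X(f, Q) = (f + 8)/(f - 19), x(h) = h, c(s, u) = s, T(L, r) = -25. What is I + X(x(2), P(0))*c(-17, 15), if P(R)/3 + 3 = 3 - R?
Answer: 10 + 2*I*sqrt(105) ≈ 10.0 + 20.494*I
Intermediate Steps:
P(R) = -3*R (P(R) = -9 + 3*(3 - R) = -9 + (9 - 3*R) = -3*R)
X(f, Q) = (8 + f)/(-19 + f)
I = 2*I*sqrt(105) (I = sqrt(-25 - 395) = sqrt(-420) = 2*I*sqrt(105) ≈ 20.494*I)
I + X(x(2), P(0))*c(-17, 15) = 2*I*sqrt(105) + ((8 + 2)/(-19 + 2))*(-17) = 2*I*sqrt(105) + (10/(-17))*(-17) = 2*I*sqrt(105) - 1/17*10*(-17) = 2*I*sqrt(105) - 10/17*(-17) = 2*I*sqrt(105) + 10 = 10 + 2*I*sqrt(105)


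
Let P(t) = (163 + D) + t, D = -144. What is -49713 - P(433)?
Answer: -50165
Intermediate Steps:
P(t) = 19 + t (P(t) = (163 - 144) + t = 19 + t)
-49713 - P(433) = -49713 - (19 + 433) = -49713 - 1*452 = -49713 - 452 = -50165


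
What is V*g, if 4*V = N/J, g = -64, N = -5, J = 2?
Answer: 40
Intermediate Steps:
V = -5/8 (V = (-5/2)/4 = (-5*½)/4 = (¼)*(-5/2) = -5/8 ≈ -0.62500)
V*g = -5/8*(-64) = 40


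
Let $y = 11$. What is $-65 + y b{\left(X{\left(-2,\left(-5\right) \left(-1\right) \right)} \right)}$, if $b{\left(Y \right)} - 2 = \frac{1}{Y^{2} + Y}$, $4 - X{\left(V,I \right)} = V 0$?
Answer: $- \frac{849}{20} \approx -42.45$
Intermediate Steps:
$X{\left(V,I \right)} = 4$ ($X{\left(V,I \right)} = 4 - V 0 = 4 - 0 = 4 + 0 = 4$)
$b{\left(Y \right)} = 2 + \frac{1}{Y + Y^{2}}$ ($b{\left(Y \right)} = 2 + \frac{1}{Y^{2} + Y} = 2 + \frac{1}{Y + Y^{2}}$)
$-65 + y b{\left(X{\left(-2,\left(-5\right) \left(-1\right) \right)} \right)} = -65 + 11 \frac{1 + 2 \cdot 4 + 2 \cdot 4^{2}}{4 \left(1 + 4\right)} = -65 + 11 \frac{1 + 8 + 2 \cdot 16}{4 \cdot 5} = -65 + 11 \cdot \frac{1}{4} \cdot \frac{1}{5} \left(1 + 8 + 32\right) = -65 + 11 \cdot \frac{1}{4} \cdot \frac{1}{5} \cdot 41 = -65 + 11 \cdot \frac{41}{20} = -65 + \frac{451}{20} = - \frac{849}{20}$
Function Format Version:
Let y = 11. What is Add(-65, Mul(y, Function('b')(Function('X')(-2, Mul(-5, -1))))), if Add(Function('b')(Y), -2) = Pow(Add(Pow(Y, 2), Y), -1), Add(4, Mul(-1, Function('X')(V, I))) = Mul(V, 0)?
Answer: Rational(-849, 20) ≈ -42.450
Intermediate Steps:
Function('X')(V, I) = 4 (Function('X')(V, I) = Add(4, Mul(-1, Mul(V, 0))) = Add(4, Mul(-1, 0)) = Add(4, 0) = 4)
Function('b')(Y) = Add(2, Pow(Add(Y, Pow(Y, 2)), -1)) (Function('b')(Y) = Add(2, Pow(Add(Pow(Y, 2), Y), -1)) = Add(2, Pow(Add(Y, Pow(Y, 2)), -1)))
Add(-65, Mul(y, Function('b')(Function('X')(-2, Mul(-5, -1))))) = Add(-65, Mul(11, Mul(Pow(4, -1), Pow(Add(1, 4), -1), Add(1, Mul(2, 4), Mul(2, Pow(4, 2)))))) = Add(-65, Mul(11, Mul(Rational(1, 4), Pow(5, -1), Add(1, 8, Mul(2, 16))))) = Add(-65, Mul(11, Mul(Rational(1, 4), Rational(1, 5), Add(1, 8, 32)))) = Add(-65, Mul(11, Mul(Rational(1, 4), Rational(1, 5), 41))) = Add(-65, Mul(11, Rational(41, 20))) = Add(-65, Rational(451, 20)) = Rational(-849, 20)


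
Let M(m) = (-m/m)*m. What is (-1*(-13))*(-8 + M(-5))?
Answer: -39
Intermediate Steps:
M(m) = -m (M(m) = (-1*1)*m = -m)
(-1*(-13))*(-8 + M(-5)) = (-1*(-13))*(-8 - 1*(-5)) = 13*(-8 + 5) = 13*(-3) = -39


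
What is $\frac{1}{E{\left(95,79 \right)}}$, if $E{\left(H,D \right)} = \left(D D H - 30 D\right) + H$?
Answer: $\frac{1}{590620} \approx 1.6931 \cdot 10^{-6}$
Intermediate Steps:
$E{\left(H,D \right)} = H - 30 D + H D^{2}$ ($E{\left(H,D \right)} = \left(D^{2} H - 30 D\right) + H = \left(H D^{2} - 30 D\right) + H = \left(- 30 D + H D^{2}\right) + H = H - 30 D + H D^{2}$)
$\frac{1}{E{\left(95,79 \right)}} = \frac{1}{95 - 2370 + 95 \cdot 79^{2}} = \frac{1}{95 - 2370 + 95 \cdot 6241} = \frac{1}{95 - 2370 + 592895} = \frac{1}{590620}$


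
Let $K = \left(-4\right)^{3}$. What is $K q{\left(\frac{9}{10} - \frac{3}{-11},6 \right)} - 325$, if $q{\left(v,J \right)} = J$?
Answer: $-709$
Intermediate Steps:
$K = -64$
$K q{\left(\frac{9}{10} - \frac{3}{-11},6 \right)} - 325 = \left(-64\right) 6 - 325 = -384 - 325 = -709$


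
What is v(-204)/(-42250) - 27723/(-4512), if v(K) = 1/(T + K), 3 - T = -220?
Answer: 3709105623/603668000 ≈ 6.1443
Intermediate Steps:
T = 223 (T = 3 - 1*(-220) = 3 + 220 = 223)
v(K) = 1/(223 + K)
v(-204)/(-42250) - 27723/(-4512) = 1/((223 - 204)*(-42250)) - 27723/(-4512) = -1/42250/19 - 27723*(-1/4512) = (1/19)*(-1/42250) + 9241/1504 = -1/802750 + 9241/1504 = 3709105623/603668000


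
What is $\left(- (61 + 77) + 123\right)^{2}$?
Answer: $225$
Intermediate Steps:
$\left(- (61 + 77) + 123\right)^{2} = \left(\left(-1\right) 138 + 123\right)^{2} = \left(-138 + 123\right)^{2} = \left(-15\right)^{2} = 225$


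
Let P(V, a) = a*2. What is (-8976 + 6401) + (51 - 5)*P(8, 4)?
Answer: -2207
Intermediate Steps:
P(V, a) = 2*a
(-8976 + 6401) + (51 - 5)*P(8, 4) = (-8976 + 6401) + (51 - 5)*(2*4) = -2575 + 46*8 = -2575 + 368 = -2207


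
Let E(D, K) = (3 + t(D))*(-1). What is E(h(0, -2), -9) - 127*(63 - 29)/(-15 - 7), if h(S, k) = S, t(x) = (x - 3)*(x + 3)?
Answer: 2225/11 ≈ 202.27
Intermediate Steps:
t(x) = (-3 + x)*(3 + x)
E(D, K) = 6 - D² (E(D, K) = (3 + (-9 + D²))*(-1) = (-6 + D²)*(-1) = 6 - D²)
E(h(0, -2), -9) - 127*(63 - 29)/(-15 - 7) = (6 - 1*0²) - 127*(63 - 29)/(-15 - 7) = (6 - 1*0) - 4318/(-22) = (6 + 0) - 4318*(-1)/22 = 6 - 127*(-17/11) = 6 + 2159/11 = 2225/11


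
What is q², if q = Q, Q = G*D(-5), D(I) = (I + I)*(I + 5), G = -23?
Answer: 0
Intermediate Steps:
D(I) = 2*I*(5 + I) (D(I) = (2*I)*(5 + I) = 2*I*(5 + I))
Q = 0 (Q = -46*(-5)*(5 - 5) = -46*(-5)*0 = -23*0 = 0)
q = 0
q² = 0² = 0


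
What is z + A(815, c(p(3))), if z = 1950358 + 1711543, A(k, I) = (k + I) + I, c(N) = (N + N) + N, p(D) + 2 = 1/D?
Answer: 3662706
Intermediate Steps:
p(D) = -2 + 1/D
c(N) = 3*N (c(N) = 2*N + N = 3*N)
A(k, I) = k + 2*I (A(k, I) = (I + k) + I = k + 2*I)
z = 3661901
z + A(815, c(p(3))) = 3661901 + (815 + 2*(3*(-2 + 1/3))) = 3661901 + (815 + 2*(3*(-5/3))) = 3661901 + (815 + 2*(-5)) = 3661901 + (815 - 10) = 3661901 + 805 = 3662706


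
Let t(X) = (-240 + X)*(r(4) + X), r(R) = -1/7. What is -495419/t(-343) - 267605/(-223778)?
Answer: -100325541861/78342775687 ≈ -1.2806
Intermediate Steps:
r(R) = -⅐ (r(R) = -1*⅐ = -⅐)
t(X) = (-240 + X)*(-⅐ + X)
-495419/t(-343) - 267605/(-223778) = -495419/(240/7 + (-343)² - 1681/7*(-343)) - 267605/(-223778) = -495419/(240/7 + 117649 + 82369) - 267605*(-1/223778) = -495419/1400366/7 + 267605/223778 = -495419*7/1400366 + 267605/223778 = -3467933/1400366 + 267605/223778 = -100325541861/78342775687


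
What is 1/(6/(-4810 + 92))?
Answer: -2359/3 ≈ -786.33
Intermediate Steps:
1/(6/(-4810 + 92)) = 1/(6/(-4718)) = 1/(-1/4718*6) = 1/(-3/2359) = -2359/3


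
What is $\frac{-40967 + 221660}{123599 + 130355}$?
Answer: $\frac{180693}{253954} \approx 0.71152$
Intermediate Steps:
$\frac{-40967 + 221660}{123599 + 130355} = \frac{180693}{253954}$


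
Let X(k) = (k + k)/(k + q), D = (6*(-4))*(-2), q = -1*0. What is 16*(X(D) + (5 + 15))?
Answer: 352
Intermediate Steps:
q = 0
D = 48 (D = -24*(-2) = 48)
X(k) = 2 (X(k) = (k + k)/(k + 0) = (2*k)/k = 2)
16*(X(D) + (5 + 15)) = 16*(2 + (5 + 15)) = 16*(2 + 20) = 16*22 = 352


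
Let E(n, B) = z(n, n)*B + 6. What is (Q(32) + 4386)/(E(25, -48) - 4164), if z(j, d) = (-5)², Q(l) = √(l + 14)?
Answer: -731/893 - √46/5358 ≈ -0.81985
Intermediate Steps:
Q(l) = √(14 + l)
z(j, d) = 25
E(n, B) = 6 + 25*B (E(n, B) = 25*B + 6 = 6 + 25*B)
(Q(32) + 4386)/(E(25, -48) - 4164) = (√(14 + 32) + 4386)/((6 + 25*(-48)) - 4164) = (√46 + 4386)/((6 - 1200) - 4164) = (4386 + √46)/(-1194 - 4164) = (4386 + √46)/(-5358) = (4386 + √46)*(-1/5358) = -731/893 - √46/5358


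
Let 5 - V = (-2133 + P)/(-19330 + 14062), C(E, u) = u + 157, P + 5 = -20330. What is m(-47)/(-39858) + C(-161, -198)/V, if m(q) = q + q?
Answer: -1076060717/19291272 ≈ -55.780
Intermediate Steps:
m(q) = 2*q
P = -20335 (P = -5 - 20330 = -20335)
C(E, u) = 157 + u
V = 968/1317 (V = 5 - (-2133 - 20335)/(-19330 + 14062) = 5 - (-22468)/(-5268) = 5 - (-22468)*(-1)/5268 = 5 - 1*5617/1317 = 5 - 5617/1317 = 968/1317 ≈ 0.73500)
m(-47)/(-39858) + C(-161, -198)/V = (2*(-47))/(-39858) + (157 - 198)/(968/1317) = -94*(-1/39858) - 41*1317/968 = 47/19929 - 53997/968 = -1076060717/19291272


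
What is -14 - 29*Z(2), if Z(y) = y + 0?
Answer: -72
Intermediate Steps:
Z(y) = y
-14 - 29*Z(2) = -14 - 29*2 = -14 - 58 = -72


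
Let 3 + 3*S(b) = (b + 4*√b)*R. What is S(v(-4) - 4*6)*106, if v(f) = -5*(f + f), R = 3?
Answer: 3286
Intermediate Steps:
v(f) = -10*f
S(b) = -1 + b + 4*√b (S(b) = -1 + ((b + 4*√b)*3)/3 = -1 + (3*b + 12*√b)/3 = -1 + (b + 4*√b) = -1 + b + 4*√b)
S(v(-4) - 4*6)*106 = (-1 + (-10*(-4) - 4*6) + 4*√(-10*(-4) - 4*6))*106 = (-1 + (40 - 24) + 4*√(40 - 24))*106 = (-1 + 16 + 4*√16)*106 = (-1 + 16 + 4*4)*106 = (-1 + 16 + 16)*106 = 31*106 = 3286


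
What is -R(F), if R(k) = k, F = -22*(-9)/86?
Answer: -99/43 ≈ -2.3023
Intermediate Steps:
F = 99/43 (F = 198*(1/86) = 99/43 ≈ 2.3023)
-R(F) = -1*99/43 = -99/43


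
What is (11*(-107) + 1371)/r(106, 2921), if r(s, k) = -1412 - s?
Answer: -97/759 ≈ -0.12780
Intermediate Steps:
(11*(-107) + 1371)/r(106, 2921) = (11*(-107) + 1371)/(-1412 - 1*106) = (-1177 + 1371)/(-1412 - 106) = 194/(-1518) = 194*(-1/1518) = -97/759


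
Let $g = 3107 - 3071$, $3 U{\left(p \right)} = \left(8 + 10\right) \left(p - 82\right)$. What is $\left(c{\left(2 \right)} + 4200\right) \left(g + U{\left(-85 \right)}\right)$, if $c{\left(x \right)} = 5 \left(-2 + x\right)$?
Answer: $-4057200$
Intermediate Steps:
$U{\left(p \right)} = -492 + 6 p$ ($U{\left(p \right)} = \frac{\left(8 + 10\right) \left(p - 82\right)}{3} = \frac{18 \left(-82 + p\right)}{3} = \frac{-1476 + 18 p}{3} = -492 + 6 p$)
$g = 36$
$c{\left(x \right)} = -10 + 5 x$
$\left(c{\left(2 \right)} + 4200\right) \left(g + U{\left(-85 \right)}\right) = \left(\left(-10 + 5 \cdot 2\right) + 4200\right) \left(36 + \left(-492 + 6 \left(-85\right)\right)\right) = \left(\left(-10 + 10\right) + 4200\right) \left(36 - 1002\right) = \left(0 + 4200\right) \left(36 - 1002\right) = 4200 \left(-966\right) = -4057200$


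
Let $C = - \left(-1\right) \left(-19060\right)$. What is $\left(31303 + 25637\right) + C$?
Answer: $37880$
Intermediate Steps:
$C = -19060$ ($C = \left(-1\right) 19060 = -19060$)
$\left(31303 + 25637\right) + C = \left(31303 + 25637\right) - 19060 = 56940 - 19060 = 37880$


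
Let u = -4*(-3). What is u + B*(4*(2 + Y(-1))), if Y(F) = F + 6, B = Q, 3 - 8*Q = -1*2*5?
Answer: 115/2 ≈ 57.500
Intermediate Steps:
u = 12
Q = 13/8 (Q = 3/8 - (-1*2)*5/8 = 3/8 - (-1)*5/4 = 3/8 - 1/8*(-10) = 3/8 + 5/4 = 13/8 ≈ 1.6250)
B = 13/8 ≈ 1.6250
Y(F) = 6 + F
u + B*(4*(2 + Y(-1))) = 12 + 13*(4*(2 + (6 - 1)))/8 = 12 + 13*(4*(2 + 5))/8 = 12 + 13*(4*7)/8 = 12 + (13/8)*28 = 12 + 91/2 = 115/2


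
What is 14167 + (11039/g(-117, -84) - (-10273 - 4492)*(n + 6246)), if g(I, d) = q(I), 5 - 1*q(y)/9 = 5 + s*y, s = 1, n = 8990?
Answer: 236897324510/1053 ≈ 2.2497e+8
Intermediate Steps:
q(y) = -9*y (q(y) = 45 - 9*(5 + 1*y) = 45 - 9*(5 + y) = 45 + (-45 - 9*y) = -9*y)
g(I, d) = -9*I
14167 + (11039/g(-117, -84) - (-10273 - 4492)*(n + 6246)) = 14167 + (11039/((-9*(-117))) - (-10273 - 4492)*(8990 + 6246)) = 14167 + (11039/1053 - (-14765)*15236) = 14167 + (11039*(1/1053) - 1*(-224959540)) = 14167 + (11039/1053 + 224959540) = 14167 + 236882406659/1053 = 236897324510/1053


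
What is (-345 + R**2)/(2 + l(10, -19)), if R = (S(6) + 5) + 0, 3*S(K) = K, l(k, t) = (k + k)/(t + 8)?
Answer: -1628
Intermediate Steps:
l(k, t) = 2*k/(8 + t) (l(k, t) = (2*k)/(8 + t) = 2*k/(8 + t))
S(K) = K/3
R = 7 (R = ((1/3)*6 + 5) + 0 = (2 + 5) + 0 = 7 + 0 = 7)
(-345 + R**2)/(2 + l(10, -19)) = (-345 + 7**2)/(2 + 2*10/(8 - 19)) = (-345 + 49)/(2 + 2*10/(-11)) = -296/(2 + 2*10*(-1/11)) = -296/(2 - 20/11) = -296/2/11 = -296*11/2 = -1628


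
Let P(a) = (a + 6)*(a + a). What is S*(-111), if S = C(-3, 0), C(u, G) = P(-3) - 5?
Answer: 2553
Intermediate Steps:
P(a) = 2*a*(6 + a) (P(a) = (6 + a)*(2*a) = 2*a*(6 + a))
C(u, G) = -23 (C(u, G) = 2*(-3)*(6 - 3) - 5 = 2*(-3)*3 - 5 = -18 - 5 = -23)
S = -23
S*(-111) = -23*(-111) = 2553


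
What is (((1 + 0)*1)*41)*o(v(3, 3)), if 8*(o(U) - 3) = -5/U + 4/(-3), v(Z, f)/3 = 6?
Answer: 16523/144 ≈ 114.74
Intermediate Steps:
v(Z, f) = 18 (v(Z, f) = 3*6 = 18)
o(U) = 17/6 - 5/(8*U) (o(U) = 3 + (-5/U + 4/(-3))/8 = 3 + (-5/U + 4*(-1/3))/8 = 3 + (-5/U - 4/3)/8 = 3 + (-4/3 - 5/U)/8 = 3 + (-1/6 - 5/(8*U)) = 17/6 - 5/(8*U))
(((1 + 0)*1)*41)*o(v(3, 3)) = (((1 + 0)*1)*41)*((1/24)*(-15 + 68*18)/18) = ((1*1)*41)*((1/24)*(1/18)*(-15 + 1224)) = (1*41)*((1/24)*(1/18)*1209) = 41*(403/144) = 16523/144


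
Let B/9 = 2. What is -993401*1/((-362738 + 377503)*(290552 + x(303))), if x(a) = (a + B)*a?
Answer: -993401/5726088475 ≈ -0.00017349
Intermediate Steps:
B = 18 (B = 9*2 = 18)
x(a) = a*(18 + a) (x(a) = (a + 18)*a = (18 + a)*a = a*(18 + a))
-993401*1/((-362738 + 377503)*(290552 + x(303))) = -993401*1/((-362738 + 377503)*(290552 + 303*(18 + 303))) = -993401*1/(14765*(290552 + 303*321)) = -993401*1/(14765*(290552 + 97263)) = -993401/(14765*387815) = -993401/5726088475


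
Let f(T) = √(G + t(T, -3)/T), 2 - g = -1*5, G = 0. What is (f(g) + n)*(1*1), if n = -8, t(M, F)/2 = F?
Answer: -8 + I*√42/7 ≈ -8.0 + 0.92582*I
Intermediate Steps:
t(M, F) = 2*F
g = 7 (g = 2 - (-1)*5 = 2 - 1*(-5) = 2 + 5 = 7)
f(T) = √6*√(-1/T) (f(T) = √(0 + (2*(-3))/T) = √(0 - 6/T) = √(-6/T) = √6*√(-1/T))
(f(g) + n)*(1*1) = (√6*√(-1/7) - 8)*(1*1) = (√6*√(-1*⅐) - 8)*1 = (√6*√(-⅐) - 8)*1 = (√6*(I*√7/7) - 8)*1 = (I*√42/7 - 8)*1 = (-8 + I*√42/7)*1 = -8 + I*√42/7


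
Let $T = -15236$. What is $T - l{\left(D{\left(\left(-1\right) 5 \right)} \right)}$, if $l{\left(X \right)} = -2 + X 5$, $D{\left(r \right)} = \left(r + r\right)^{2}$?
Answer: $-15734$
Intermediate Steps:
$D{\left(r \right)} = 4 r^{2}$ ($D{\left(r \right)} = \left(2 r\right)^{2} = 4 r^{2}$)
$l{\left(X \right)} = -2 + 5 X$
$T - l{\left(D{\left(\left(-1\right) 5 \right)} \right)} = -15236 - \left(-2 + 5 \cdot 4 \left(\left(-1\right) 5\right)^{2}\right) = -15236 - \left(-2 + 5 \cdot 4 \left(-5\right)^{2}\right) = -15236 - \left(-2 + 5 \cdot 4 \cdot 25\right) = -15236 - \left(-2 + 5 \cdot 100\right) = -15236 - \left(-2 + 500\right) = -15236 - 498 = -15734$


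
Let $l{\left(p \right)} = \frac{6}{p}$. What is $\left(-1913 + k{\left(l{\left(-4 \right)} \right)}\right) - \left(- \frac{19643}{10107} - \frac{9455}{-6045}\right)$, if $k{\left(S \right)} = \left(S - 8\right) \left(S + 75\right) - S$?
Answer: $- \frac{1371391249}{525564} \approx -2609.4$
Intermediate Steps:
$k{\left(S \right)} = - S + \left(-8 + S\right) \left(75 + S\right)$ ($k{\left(S \right)} = \left(-8 + S\right) \left(75 + S\right) - S = - S + \left(-8 + S\right) \left(75 + S\right)$)
$\left(-1913 + k{\left(l{\left(-4 \right)} \right)}\right) - \left(- \frac{19643}{10107} - \frac{9455}{-6045}\right) = \left(-1913 + \left(-600 + \left(\frac{6}{-4}\right)^{2} + 66 \frac{6}{-4}\right)\right) - \left(- \frac{19643}{10107} - \frac{9455}{-6045}\right) = \left(-1913 + \left(-600 + \left(6 \left(- \frac{1}{4}\right)\right)^{2} + 66 \cdot 6 \left(- \frac{1}{4}\right)\right)\right) - \left(\left(-19643\right) \frac{1}{10107} - - \frac{61}{39}\right) = \left(-1913 + \left(-600 + \left(- \frac{3}{2}\right)^{2} + 66 \left(- \frac{3}{2}\right)\right)\right) - \left(- \frac{19643}{10107} + \frac{61}{39}\right) = \left(-1913 - \frac{2787}{4}\right) - - \frac{49850}{131391} = \left(-1913 - \frac{2787}{4}\right) + \frac{49850}{131391} = - \frac{10439}{4} + \frac{49850}{131391} = - \frac{1371391249}{525564}$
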